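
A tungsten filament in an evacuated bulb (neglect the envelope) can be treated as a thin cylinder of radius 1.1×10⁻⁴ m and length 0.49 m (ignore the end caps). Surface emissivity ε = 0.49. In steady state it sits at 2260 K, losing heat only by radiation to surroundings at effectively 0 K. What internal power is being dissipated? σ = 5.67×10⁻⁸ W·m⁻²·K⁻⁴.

P ≈ 245 W

Steady state: P = εσA T⁴.
A = 2πrL = 3.387×10⁻⁴ m²; T⁴ = (2260)⁴ = 2.609×10¹³ K⁴.
P = 0.49 × 5.67×10⁻⁸ × 3.387×10⁻⁴ × 2.609×10¹³.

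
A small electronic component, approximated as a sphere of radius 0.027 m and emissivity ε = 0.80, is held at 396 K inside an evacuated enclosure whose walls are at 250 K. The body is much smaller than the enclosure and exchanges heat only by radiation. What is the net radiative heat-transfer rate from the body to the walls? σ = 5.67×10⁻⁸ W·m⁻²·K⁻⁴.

For a small grey body in a large enclosure: P_net = εσA(T_body⁴ − T_wall⁴).
A = 4πr² = 0.009161 m²; T_body⁴ − T_wall⁴ = 2.459×10¹⁰ − 3.906×10⁹ = 2.069×10¹⁰ K⁴.
|P_net| = 0.80·5.67×10⁻⁸·0.009161·2.069×10¹⁰.

P_net ≈ 8.60 W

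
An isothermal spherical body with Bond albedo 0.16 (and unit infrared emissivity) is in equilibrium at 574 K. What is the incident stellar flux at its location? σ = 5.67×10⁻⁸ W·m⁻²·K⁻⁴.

S ≈ 29300 W/m²

(1−a)S·πr² = σ·4πr²·T⁴ ⇒ S = 4σT⁴/(1−a).
S = 4·5.67×10⁻⁸·1.086×10¹¹/0.840.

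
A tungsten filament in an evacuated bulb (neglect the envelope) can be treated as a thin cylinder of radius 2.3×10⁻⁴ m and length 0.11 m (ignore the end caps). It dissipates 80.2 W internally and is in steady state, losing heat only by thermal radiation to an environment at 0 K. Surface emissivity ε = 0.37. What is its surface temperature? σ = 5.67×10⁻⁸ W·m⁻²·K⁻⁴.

T ≈ 2210 K

Steady state: internal power = radiated power, P = εσA T⁴.
Radiating area A = 2πrL = 1.590×10⁻⁴ m².
T⁴ = P/(εσA) = 80.2/(0.37·5.67×10⁻⁸·1.590×10⁻⁴) = 2.405×10¹³ K⁴.
T = (2.405×10¹³)^(1/4).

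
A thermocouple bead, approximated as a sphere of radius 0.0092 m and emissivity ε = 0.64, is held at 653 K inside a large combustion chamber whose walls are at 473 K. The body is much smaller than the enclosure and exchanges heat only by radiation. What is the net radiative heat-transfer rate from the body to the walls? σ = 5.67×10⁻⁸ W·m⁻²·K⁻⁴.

P_net ≈ 5.09 W

For a small grey body in a large enclosure: P_net = εσA(T_body⁴ − T_wall⁴).
A = 4πr² = 0.001064 m²; T_body⁴ − T_wall⁴ = 1.818×10¹¹ − 5.005×10¹⁰ = 1.318×10¹¹ K⁴.
|P_net| = 0.64·5.67×10⁻⁸·0.001064·1.318×10¹¹.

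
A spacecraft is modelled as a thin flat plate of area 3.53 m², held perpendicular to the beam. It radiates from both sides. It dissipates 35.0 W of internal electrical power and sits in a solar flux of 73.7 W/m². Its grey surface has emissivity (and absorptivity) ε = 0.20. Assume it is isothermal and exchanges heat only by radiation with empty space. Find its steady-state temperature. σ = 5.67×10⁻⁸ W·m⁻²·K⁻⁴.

At steady state, absorbed solar power + internal power = radiated power.
Absorbed: α·S·A_cross = 0.20·73.7·3.530 = 52.03 W (cross-section A).
Total input = 52.03 + 35.0 = 87.03 W.
Radiated: εσ·A_surf·T⁴ with A_surf = 2A = 7.060 m².
T⁴ = 87.03/(0.20·5.67×10⁻⁸·7.060) = 1.087×10⁹ K⁴.

T ≈ 182 K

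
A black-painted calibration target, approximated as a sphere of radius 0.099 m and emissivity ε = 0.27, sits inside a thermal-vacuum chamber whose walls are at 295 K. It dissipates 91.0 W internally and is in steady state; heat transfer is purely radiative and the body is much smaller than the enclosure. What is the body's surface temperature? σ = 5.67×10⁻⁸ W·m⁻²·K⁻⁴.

For a small grey body in a large enclosure, net radiated power = εσA(T⁴ − T_w⁴).
Steady state: P = εσA(T⁴ − T_w⁴) with A = 4πr² = 0.1232 m².
T⁴ = P/(εσA) + T_w⁴ = 91.0/(0.27·5.67×10⁻⁸·0.1232) + (295)⁴
    = 4.826×10¹⁰ + 7.573×10⁹ = 5.584×10¹⁰ K⁴.

T ≈ 486 K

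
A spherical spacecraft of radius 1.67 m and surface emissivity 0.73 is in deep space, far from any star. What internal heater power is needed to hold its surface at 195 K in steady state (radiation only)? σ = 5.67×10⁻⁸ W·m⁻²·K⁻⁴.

P = εσ·4πr²·T⁴.
4πr² = 35.05 m²; T⁴ = 1.446×10⁹ K⁴.
P = 0.73·5.67×10⁻⁸·35.05·1.446×10⁹.

P ≈ 2100 W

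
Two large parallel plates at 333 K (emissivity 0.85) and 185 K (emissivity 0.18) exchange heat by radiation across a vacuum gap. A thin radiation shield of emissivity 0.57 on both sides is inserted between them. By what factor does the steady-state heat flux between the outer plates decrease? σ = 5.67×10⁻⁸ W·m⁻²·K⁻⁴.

Without shield: q₀ = σΔ(T⁴)/(1/ε₁+1/ε₂−1) with denominator 5.732.
With shield the two gaps are in series; the resistances add: (1/ε₁+1/ε_s−1)+(1/ε_s+1/ε₂−1) = 1.931+6.310 = 8.241.
Heat-flux ratio q₀/q = 8.241/5.732.

factor ≈ 1.44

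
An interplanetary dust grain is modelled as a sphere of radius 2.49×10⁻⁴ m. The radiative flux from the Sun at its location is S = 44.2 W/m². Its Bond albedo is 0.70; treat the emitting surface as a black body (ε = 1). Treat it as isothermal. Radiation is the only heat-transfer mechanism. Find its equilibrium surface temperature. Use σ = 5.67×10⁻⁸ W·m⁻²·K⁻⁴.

T ≈ 87.4 K

At equilibrium, absorbed power = emitted power.
Absorbing cross-section = πr² = 1.948×10⁻⁷ m²; emitting surface = 4πr² = 7.791×10⁻⁷ m² (ratio 4).
(1−a)S·A_cross = εσ·A_surf·T⁴  ⇒  T⁴ = (1−a)S/(4σ).
T⁴ = 0.300·44.2/(4·5.67×10⁻⁸) = 5.847×10⁷ K⁴.
T = (5.847×10⁷)^(1/4).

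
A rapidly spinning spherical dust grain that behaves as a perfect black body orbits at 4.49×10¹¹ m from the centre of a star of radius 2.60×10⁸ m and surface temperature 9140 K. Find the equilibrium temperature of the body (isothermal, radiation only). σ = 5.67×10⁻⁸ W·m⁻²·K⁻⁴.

The star's surface emits σT_*⁴; at distance d the flux is S = σT_*⁴(R_*/d)².
S = 5.67×10⁻⁸·(9140)⁴·(2.60×10⁸/4.49×10¹¹)² = 132.7 W/m².
For an isothermal sphere T⁴ = (1−a)S/(4σ) = 5.850×10⁸ K⁴.

T ≈ 156 K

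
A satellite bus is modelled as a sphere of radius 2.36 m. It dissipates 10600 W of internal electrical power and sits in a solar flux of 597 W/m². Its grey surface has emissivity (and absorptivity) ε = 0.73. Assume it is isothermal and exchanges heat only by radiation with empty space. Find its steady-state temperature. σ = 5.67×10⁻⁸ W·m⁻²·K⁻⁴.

T ≈ 282 K

At steady state, absorbed solar power + internal power = radiated power.
Absorbed: α·S·A_cross = 0.73·597·17.50 = 7626 W (cross-section πr²).
Total input = 7626 + 10600 = 18230 W.
Radiated: εσ·A_surf·T⁴ with A_surf = 4πr² = 69.99 m².
T⁴ = 18230/(0.73·5.67×10⁻⁸·69.99) = 6.291×10⁹ K⁴.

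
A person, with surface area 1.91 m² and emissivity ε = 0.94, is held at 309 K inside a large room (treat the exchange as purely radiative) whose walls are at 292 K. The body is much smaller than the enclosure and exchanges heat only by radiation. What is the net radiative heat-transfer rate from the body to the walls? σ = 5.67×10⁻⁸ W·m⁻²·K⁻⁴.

For a small grey body in a large enclosure: P_net = εσA(T_body⁴ − T_wall⁴).
A = 1.91 m²; T_body⁴ − T_wall⁴ = 9.117×10⁹ − 7.270×10⁹ = 1.847×10⁹ K⁴.
|P_net| = 0.94·5.67×10⁻⁸·1.910·1.847×10⁹.

P_net ≈ 188 W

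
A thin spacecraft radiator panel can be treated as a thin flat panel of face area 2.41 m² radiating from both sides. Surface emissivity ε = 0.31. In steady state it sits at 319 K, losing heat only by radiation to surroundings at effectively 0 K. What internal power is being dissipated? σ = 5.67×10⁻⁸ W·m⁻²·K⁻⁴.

P ≈ 877 W

Steady state: P = εσA T⁴.
A = 2·2.41 = 4.820 m²; T⁴ = (319)⁴ = 1.036×10¹⁰ K⁴.
P = 0.31 × 5.67×10⁻⁸ × 4.820 × 1.036×10¹⁰.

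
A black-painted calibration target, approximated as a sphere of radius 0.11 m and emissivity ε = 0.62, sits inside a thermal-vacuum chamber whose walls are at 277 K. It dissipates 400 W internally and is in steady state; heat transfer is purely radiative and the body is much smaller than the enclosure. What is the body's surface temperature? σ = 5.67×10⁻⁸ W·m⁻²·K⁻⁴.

For a small grey body in a large enclosure, net radiated power = εσA(T⁴ − T_w⁴).
Steady state: P = εσA(T⁴ − T_w⁴) with A = 4πr² = 0.1521 m².
T⁴ = P/(εσA) + T_w⁴ = 400/(0.62·5.67×10⁻⁸·0.1521) + (277)⁴
    = 7.483×10¹⁰ + 5.887×10⁹ = 8.072×10¹⁰ K⁴.

T ≈ 533 K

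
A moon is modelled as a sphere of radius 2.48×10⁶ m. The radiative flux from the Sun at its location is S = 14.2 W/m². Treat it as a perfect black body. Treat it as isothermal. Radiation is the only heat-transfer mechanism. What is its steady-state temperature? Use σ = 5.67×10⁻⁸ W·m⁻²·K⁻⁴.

T ≈ 89.0 K

At equilibrium, absorbed power = emitted power.
Absorbing cross-section = πr² = 1.932×10¹³ m²; emitting surface = 4πr² = 7.729×10¹³ m² (ratio 4).
S·A_cross = εσ·A_surf·T⁴  ⇒  T⁴ = S/(4σ).
T⁴ = 1.00·14.2/(4·5.67×10⁻⁸) = 6.261×10⁷ K⁴.
T = (6.261×10⁷)^(1/4).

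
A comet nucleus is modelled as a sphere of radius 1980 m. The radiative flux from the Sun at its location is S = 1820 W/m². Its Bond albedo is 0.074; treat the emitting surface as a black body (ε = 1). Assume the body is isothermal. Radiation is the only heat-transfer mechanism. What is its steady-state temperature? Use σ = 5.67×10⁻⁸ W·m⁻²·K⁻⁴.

T ≈ 294 K

At equilibrium, absorbed power = emitted power.
Absorbing cross-section = πr² = 1.232×10⁷ m²; emitting surface = 4πr² = 4.927×10⁷ m² (ratio 4).
(1−a)S·A_cross = εσ·A_surf·T⁴  ⇒  T⁴ = (1−a)S/(4σ).
T⁴ = 0.926·1820/(4·5.67×10⁻⁸) = 7.431×10⁹ K⁴.
T = (7.431×10⁹)^(1/4).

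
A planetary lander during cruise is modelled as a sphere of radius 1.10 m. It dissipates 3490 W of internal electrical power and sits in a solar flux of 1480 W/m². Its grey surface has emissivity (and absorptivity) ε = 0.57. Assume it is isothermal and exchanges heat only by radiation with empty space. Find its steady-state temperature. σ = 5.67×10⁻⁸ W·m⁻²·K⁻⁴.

At steady state, absorbed solar power + internal power = radiated power.
Absorbed: α·S·A_cross = 0.57·1480·3.801 = 3207 W (cross-section πr²).
Total input = 3207 + 3490 = 6697 W.
Radiated: εσ·A_surf·T⁴ with A_surf = 4πr² = 15.21 m².
T⁴ = 6697/(0.57·5.67×10⁻⁸·15.21) = 1.363×10¹⁰ K⁴.

T ≈ 342 K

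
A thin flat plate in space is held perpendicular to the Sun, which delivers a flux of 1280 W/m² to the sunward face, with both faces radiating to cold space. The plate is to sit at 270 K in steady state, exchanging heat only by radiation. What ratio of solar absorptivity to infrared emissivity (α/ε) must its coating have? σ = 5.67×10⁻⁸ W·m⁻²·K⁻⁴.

α/ε ≈ 0.471

Balance: αS·A = εσ·2A·T⁴ ⇒ α/ε = 2σT⁴/S.
α/ε = 2·5.67×10⁻⁸·(270)⁴/1280 = 2·5.67×10⁻⁸·5.314×10⁹/1280.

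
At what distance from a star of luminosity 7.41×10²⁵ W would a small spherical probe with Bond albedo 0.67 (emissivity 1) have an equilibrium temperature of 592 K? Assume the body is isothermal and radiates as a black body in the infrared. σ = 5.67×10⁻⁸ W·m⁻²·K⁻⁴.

For an isothermal black-emitting sphere, (1−a)S·πr² = σ·4πr²·T⁴ ⇒ S = 4σT⁴/(1−a).
S = 4·5.67×10⁻⁸·(592)⁴/0.330 = 84410 W/m².
Flux falls as S = L/(4πd²), so d = √(L/(4πS)) = √(7.41×10²⁵/(4π·84410)).

d ≈ 8.36×10⁹ m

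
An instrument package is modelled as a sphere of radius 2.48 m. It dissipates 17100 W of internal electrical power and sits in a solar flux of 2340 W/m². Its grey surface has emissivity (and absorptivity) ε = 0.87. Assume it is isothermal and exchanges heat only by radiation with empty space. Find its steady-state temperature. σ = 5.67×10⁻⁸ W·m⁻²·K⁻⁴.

At steady state, absorbed solar power + internal power = radiated power.
Absorbed: α·S·A_cross = 0.87·2340·19.32 = 39340 W (cross-section πr²).
Total input = 39340 + 17100 = 56440 W.
Radiated: εσ·A_surf·T⁴ with A_surf = 4πr² = 77.29 m².
T⁴ = 56440/(0.87·5.67×10⁻⁸·77.29) = 1.480×10¹⁰ K⁴.

T ≈ 349 K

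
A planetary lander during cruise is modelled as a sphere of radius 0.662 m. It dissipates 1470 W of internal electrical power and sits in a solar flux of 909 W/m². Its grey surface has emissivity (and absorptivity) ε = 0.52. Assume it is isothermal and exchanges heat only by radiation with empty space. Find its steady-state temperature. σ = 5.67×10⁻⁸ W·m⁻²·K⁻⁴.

T ≈ 338 K

At steady state, absorbed solar power + internal power = radiated power.
Absorbed: α·S·A_cross = 0.52·909·1.377 = 650.8 W (cross-section πr²).
Total input = 650.8 + 1470 = 2121 W.
Radiated: εσ·A_surf·T⁴ with A_surf = 4πr² = 5.507 m².
T⁴ = 2121/(0.52·5.67×10⁻⁸·5.507) = 1.306×10¹⁰ K⁴.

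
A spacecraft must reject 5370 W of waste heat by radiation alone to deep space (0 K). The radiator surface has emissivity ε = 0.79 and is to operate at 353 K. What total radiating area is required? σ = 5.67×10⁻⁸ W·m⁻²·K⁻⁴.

A ≈ 7.72 m²

P = εσA T⁴ ⇒ A = P/(εσT⁴).
T⁴ = 1.553×10¹⁰ K⁴.
A = 5370/(0.79 × 5.67×10⁻⁸ × 1.553×10¹⁰).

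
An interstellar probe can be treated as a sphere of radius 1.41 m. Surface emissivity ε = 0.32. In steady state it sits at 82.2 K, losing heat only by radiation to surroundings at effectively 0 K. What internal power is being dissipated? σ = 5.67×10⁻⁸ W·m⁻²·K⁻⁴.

P ≈ 20.7 W

Steady state: P = εσA T⁴.
A = 4πr² = 24.98 m²; T⁴ = (82.2)⁴ = 4.565×10⁷ K⁴.
P = 0.32 × 5.67×10⁻⁸ × 24.98 × 4.565×10⁷.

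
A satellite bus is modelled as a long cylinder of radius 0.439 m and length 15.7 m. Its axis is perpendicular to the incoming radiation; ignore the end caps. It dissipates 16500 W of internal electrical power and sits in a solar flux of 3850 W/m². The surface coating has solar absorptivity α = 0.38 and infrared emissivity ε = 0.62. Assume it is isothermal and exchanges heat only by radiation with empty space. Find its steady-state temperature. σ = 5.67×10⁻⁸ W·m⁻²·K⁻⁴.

At steady state, absorbed solar power + internal power = radiated power.
Absorbed: α·S·A_cross = 0.38·3850·13.78 = 20170 W (cross-section 2rL).
Total input = 20170 + 16500 = 36670 W.
Radiated: εσ·A_surf·T⁴ with A_surf = 2πrL = 43.31 m².
T⁴ = 36670/(0.62·5.67×10⁻⁸·43.31) = 2.409×10¹⁰ K⁴.

T ≈ 394 K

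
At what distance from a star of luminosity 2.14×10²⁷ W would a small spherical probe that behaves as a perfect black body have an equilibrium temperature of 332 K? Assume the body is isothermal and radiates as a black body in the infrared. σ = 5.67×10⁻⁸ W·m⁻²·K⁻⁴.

d ≈ 2.49×10¹¹ m

For an isothermal black-emitting sphere, (1−a)S·πr² = σ·4πr²·T⁴ ⇒ S = 4σT⁴/(1−a).
S = 4·5.67×10⁻⁸·(332)⁴/1.00 = 2755 W/m².
Flux falls as S = L/(4πd²), so d = √(L/(4πS)) = √(2.14×10²⁷/(4π·2755)).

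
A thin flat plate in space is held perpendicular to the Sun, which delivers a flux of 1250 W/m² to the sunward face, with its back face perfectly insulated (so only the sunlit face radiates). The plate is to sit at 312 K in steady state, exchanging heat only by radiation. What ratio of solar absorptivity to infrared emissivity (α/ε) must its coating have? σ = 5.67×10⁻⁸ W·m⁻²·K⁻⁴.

α/ε ≈ 0.430

Balance: αS·A = εσ·1A·T⁴ ⇒ α/ε = σT⁴/S.
α/ε = 5.67×10⁻⁸·(312)⁴/1250 = 5.67×10⁻⁸·9.476×10⁹/1250.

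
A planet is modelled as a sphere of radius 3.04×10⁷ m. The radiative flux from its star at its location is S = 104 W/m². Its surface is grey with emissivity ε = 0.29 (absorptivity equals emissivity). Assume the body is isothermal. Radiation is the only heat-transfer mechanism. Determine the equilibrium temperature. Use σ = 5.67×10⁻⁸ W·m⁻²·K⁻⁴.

At equilibrium, absorbed power = emitted power.
Absorbing cross-section = πr² = 2.903×10¹⁵ m²; emitting surface = 4πr² = 1.161×10¹⁶ m² (ratio 4).
εS·A_cross = εσ·A_surf·T⁴  ⇒  T⁴ = S/(4σ)   (ε cancels).
T⁴ = 104/(4·5.67×10⁻⁸) = 4.586×10⁸ K⁴.
T = (4.586×10⁸)^(1/4).

T ≈ 146 K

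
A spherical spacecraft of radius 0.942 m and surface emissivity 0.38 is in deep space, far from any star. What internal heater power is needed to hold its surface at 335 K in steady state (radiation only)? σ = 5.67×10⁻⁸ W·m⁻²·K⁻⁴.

P = εσ·4πr²·T⁴.
4πr² = 11.15 m²; T⁴ = 1.259×10¹⁰ K⁴.
P = 0.38·5.67×10⁻⁸·11.15·1.259×10¹⁰.

P ≈ 3030 W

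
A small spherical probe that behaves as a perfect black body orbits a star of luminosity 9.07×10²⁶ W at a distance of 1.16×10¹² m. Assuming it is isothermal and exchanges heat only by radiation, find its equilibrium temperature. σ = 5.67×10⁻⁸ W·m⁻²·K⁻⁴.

T ≈ 124 K

First find the stellar flux at distance d: S = L/(4πd²) = 9.07×10²⁶/(4π·(1.16×10¹²)²) = 53.64 W/m².
For an isothermal sphere, absorbed (1−a)S·πr² = emitted σ·4πr²·T⁴, so T⁴ = (1−a)S/(4σ).
T⁴ = 1.00·53.64/(4·5.67×10⁻⁸) = 2.365×10⁸ K⁴.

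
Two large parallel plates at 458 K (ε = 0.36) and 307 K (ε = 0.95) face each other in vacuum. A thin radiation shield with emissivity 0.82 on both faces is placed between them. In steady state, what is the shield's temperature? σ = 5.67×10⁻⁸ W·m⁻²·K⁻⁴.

In steady state the net flux on the hot side equals that on the cold side.
σ(T₁⁴−T_s⁴)/D₁ = σ(T_s⁴−T₂⁴)/D₂, with D₁ = 1/ε₁+1/ε_s−1 = 2.997, D₂ = 1/ε_s+1/ε₂−1 = 1.272.
Solve for T_s⁴: T_s⁴ = (D₂·T₁⁴ + D₁·T₂⁴)/(D₁+D₂) = 1.935×10¹⁰ K⁴.

T_s ≈ 373 K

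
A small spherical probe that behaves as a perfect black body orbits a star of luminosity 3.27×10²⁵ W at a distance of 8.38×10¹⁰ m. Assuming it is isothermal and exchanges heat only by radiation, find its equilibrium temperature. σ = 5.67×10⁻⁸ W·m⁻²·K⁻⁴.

First find the stellar flux at distance d: S = L/(4πd²) = 3.27×10²⁵/(4π·(8.38×10¹⁰)²) = 370.6 W/m².
For an isothermal sphere, absorbed (1−a)S·πr² = emitted σ·4πr²·T⁴, so T⁴ = (1−a)S/(4σ).
T⁴ = 1.00·370.6/(4·5.67×10⁻⁸) = 1.634×10⁹ K⁴.

T ≈ 201 K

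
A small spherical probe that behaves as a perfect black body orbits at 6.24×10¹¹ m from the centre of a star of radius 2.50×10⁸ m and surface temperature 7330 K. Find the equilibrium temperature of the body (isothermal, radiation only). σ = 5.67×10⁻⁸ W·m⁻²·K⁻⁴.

T ≈ 104 K

The star's surface emits σT_*⁴; at distance d the flux is S = σT_*⁴(R_*/d)².
S = 5.67×10⁻⁸·(7330)⁴·(2.50×10⁸/6.24×10¹¹)² = 26.27 W/m².
For an isothermal sphere T⁴ = (1−a)S/(4σ) = 1.158×10⁸ K⁴.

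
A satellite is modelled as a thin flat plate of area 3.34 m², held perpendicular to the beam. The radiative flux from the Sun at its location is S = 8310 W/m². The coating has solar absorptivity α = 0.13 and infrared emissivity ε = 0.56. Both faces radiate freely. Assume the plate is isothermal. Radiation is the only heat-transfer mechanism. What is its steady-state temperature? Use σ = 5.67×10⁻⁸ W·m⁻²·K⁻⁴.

T ≈ 361 K

At equilibrium, absorbed power = emitted power.
Absorbing cross-section = A = 3.340 m²; emitting surface = 2A = 6.680 m² (ratio 2).
αS·A_cross = εσ·A_surf·T⁴  ⇒  T⁴ = αS/(ε·2σ).
T⁴ = 0.130·8310/(0.56·2·5.67×10⁻⁸) = 1.701×10¹⁰ K⁴.
T = (1.701×10¹⁰)^(1/4).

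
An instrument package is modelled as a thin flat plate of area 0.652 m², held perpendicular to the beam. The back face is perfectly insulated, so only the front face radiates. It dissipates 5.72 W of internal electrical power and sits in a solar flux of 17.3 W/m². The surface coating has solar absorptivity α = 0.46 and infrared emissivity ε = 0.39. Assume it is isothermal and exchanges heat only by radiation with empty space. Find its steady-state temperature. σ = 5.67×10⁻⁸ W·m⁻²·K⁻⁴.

T ≈ 166 K

At steady state, absorbed solar power + internal power = radiated power.
Absorbed: α·S·A_cross = 0.46·17.3·0.6520 = 5.189 W (cross-section A).
Total input = 5.189 + 5.72 = 10.91 W.
Radiated: εσ·A_surf·T⁴ with A_surf = A = 0.6520 m².
T⁴ = 10.91/(0.39·5.67×10⁻⁸·0.6520) = 7.566×10⁸ K⁴.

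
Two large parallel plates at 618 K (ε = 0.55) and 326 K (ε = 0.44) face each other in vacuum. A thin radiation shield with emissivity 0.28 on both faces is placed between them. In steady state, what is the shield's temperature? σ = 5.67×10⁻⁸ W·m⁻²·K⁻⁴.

T_s ≈ 535 K

In steady state the net flux on the hot side equals that on the cold side.
σ(T₁⁴−T_s⁴)/D₁ = σ(T_s⁴−T₂⁴)/D₂, with D₁ = 1/ε₁+1/ε_s−1 = 4.390, D₂ = 1/ε_s+1/ε₂−1 = 4.844.
Solve for T_s⁴: T_s⁴ = (D₂·T₁⁴ + D₁·T₂⁴)/(D₁+D₂) = 8.189×10¹⁰ K⁴.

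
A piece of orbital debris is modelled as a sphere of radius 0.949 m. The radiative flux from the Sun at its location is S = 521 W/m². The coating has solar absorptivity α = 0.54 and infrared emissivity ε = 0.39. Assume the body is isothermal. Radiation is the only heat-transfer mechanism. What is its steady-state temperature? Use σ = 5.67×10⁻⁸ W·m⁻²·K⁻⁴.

At equilibrium, absorbed power = emitted power.
Absorbing cross-section = πr² = 2.829 m²; emitting surface = 4πr² = 11.32 m² (ratio 4).
αS·A_cross = εσ·A_surf·T⁴  ⇒  T⁴ = αS/(ε·4σ).
T⁴ = 0.540·521/(0.39·4·5.67×10⁻⁸) = 3.181×10⁹ K⁴.
T = (3.181×10⁹)^(1/4).

T ≈ 237 K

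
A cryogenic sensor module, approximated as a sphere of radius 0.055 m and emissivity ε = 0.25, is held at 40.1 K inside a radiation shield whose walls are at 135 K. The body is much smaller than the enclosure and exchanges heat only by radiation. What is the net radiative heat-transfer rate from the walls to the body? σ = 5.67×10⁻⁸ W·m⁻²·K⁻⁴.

P_net ≈ 0.178 W

For a small grey body in a large enclosure: P_net = εσA(T_body⁴ − T_wall⁴).
A = 4πr² = 0.03801 m²; T_body⁴ − T_wall⁴ = 2.586×10⁶ − 3.322×10⁸ = -3.296×10⁸ K⁴.
|P_net| = 0.25·5.67×10⁻⁸·0.03801·3.296×10⁸.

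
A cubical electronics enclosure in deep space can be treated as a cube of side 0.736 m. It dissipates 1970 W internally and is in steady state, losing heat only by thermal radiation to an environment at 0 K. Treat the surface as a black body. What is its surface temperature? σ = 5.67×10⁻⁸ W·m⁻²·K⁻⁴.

Steady state: internal power = radiated power, P = εσA T⁴.
Radiating area A = 6L² = 3.250 m².
T⁴ = P/(εσA) = 1970/(1.0·5.67×10⁻⁸·3.250) = 1.069×10¹⁰ K⁴.
T = (1.069×10¹⁰)^(1/4).

T ≈ 322 K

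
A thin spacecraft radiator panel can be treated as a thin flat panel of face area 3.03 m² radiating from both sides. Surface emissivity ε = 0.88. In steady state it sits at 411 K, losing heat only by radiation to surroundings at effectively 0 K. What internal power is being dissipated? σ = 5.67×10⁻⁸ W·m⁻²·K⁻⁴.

P ≈ 8630 W

Steady state: P = εσA T⁴.
A = 2·3.03 = 6.060 m²; T⁴ = (411)⁴ = 2.853×10¹⁰ K⁴.
P = 0.88 × 5.67×10⁻⁸ × 6.060 × 2.853×10¹⁰.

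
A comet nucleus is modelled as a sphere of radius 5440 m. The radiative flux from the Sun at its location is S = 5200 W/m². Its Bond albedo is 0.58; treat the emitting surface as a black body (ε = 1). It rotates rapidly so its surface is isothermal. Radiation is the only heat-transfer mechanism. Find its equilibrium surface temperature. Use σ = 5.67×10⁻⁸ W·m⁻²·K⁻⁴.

T ≈ 313 K

At equilibrium, absorbed power = emitted power.
Absorbing cross-section = πr² = 9.297×10⁷ m²; emitting surface = 4πr² = 3.719×10⁸ m² (ratio 4).
(1−a)S·A_cross = εσ·A_surf·T⁴  ⇒  T⁴ = (1−a)S/(4σ).
T⁴ = 0.420·5200/(4·5.67×10⁻⁸) = 9.630×10⁹ K⁴.
T = (9.630×10⁹)^(1/4).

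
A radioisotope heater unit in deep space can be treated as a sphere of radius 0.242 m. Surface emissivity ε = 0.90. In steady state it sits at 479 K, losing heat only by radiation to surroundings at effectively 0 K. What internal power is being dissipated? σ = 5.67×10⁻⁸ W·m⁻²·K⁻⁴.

Steady state: P = εσA T⁴.
A = 4πr² = 0.7359 m²; T⁴ = (479)⁴ = 5.264×10¹⁰ K⁴.
P = 0.90 × 5.67×10⁻⁸ × 0.7359 × 5.264×10¹⁰.

P ≈ 1980 W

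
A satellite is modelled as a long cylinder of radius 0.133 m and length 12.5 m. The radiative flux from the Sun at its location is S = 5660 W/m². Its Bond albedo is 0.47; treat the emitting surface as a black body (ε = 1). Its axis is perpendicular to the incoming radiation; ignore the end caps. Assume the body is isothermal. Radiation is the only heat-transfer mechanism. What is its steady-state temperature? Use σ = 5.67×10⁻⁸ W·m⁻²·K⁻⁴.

At equilibrium, absorbed power = emitted power.
Absorbing cross-section = 2rL = 3.325 m²; emitting surface = 2πrL = 10.45 m² (ratio π).
(1−a)S·A_cross = εσ·A_surf·T⁴  ⇒  T⁴ = (1−a)S/(πσ).
T⁴ = 0.530·5660/(π·5.67×10⁻⁸) = 1.684×10¹⁰ K⁴.
T = (1.684×10¹⁰)^(1/4).

T ≈ 360 K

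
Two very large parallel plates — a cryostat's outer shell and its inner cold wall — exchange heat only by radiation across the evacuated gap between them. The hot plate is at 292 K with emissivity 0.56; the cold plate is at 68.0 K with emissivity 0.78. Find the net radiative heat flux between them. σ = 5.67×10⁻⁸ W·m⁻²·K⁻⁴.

For two infinite grey parallel plates, q = σ(T₁⁴ − T₂⁴)/(1/ε₁ + 1/ε₂ − 1).
T₁⁴ − T₂⁴ = 7.270×10⁹ − 2.138×10⁷ = 7.249×10⁹ K⁴.
1/ε₁ + 1/ε₂ − 1 = 1.786 + 1.282 − 1 = 2.068.
q = 5.67×10⁻⁸ × 7.249×10⁹ / 2.068.

q ≈ 199 W/m²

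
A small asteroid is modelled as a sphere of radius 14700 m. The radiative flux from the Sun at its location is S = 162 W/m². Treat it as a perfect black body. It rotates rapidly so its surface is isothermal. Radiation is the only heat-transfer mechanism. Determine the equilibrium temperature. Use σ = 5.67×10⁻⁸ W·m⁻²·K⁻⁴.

T ≈ 163 K

At equilibrium, absorbed power = emitted power.
Absorbing cross-section = πr² = 6.789×10⁸ m²; emitting surface = 4πr² = 2.715×10⁹ m² (ratio 4).
S·A_cross = εσ·A_surf·T⁴  ⇒  T⁴ = S/(4σ).
T⁴ = 1.00·162/(4·5.67×10⁻⁸) = 7.143×10⁸ K⁴.
T = (7.143×10⁸)^(1/4).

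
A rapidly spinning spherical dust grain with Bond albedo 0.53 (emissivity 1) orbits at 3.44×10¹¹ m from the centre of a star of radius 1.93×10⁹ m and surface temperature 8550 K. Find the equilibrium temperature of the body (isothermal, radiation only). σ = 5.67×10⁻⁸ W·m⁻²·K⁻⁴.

T ≈ 375 K

The star's surface emits σT_*⁴; at distance d the flux is S = σT_*⁴(R_*/d)².
S = 5.67×10⁻⁸·(8550)⁴·(1.93×10⁹/3.44×10¹¹)² = 9538 W/m².
For an isothermal sphere T⁴ = (1−a)S/(4σ) = 1.977×10¹⁰ K⁴.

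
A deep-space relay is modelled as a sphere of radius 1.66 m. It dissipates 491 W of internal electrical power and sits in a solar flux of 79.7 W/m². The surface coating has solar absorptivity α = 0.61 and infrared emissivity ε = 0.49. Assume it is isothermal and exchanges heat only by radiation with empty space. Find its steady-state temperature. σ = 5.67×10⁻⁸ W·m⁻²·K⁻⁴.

At steady state, absorbed solar power + internal power = radiated power.
Absorbed: α·S·A_cross = 0.61·79.7·8.657 = 420.9 W (cross-section πr²).
Total input = 420.9 + 491 = 911.9 W.
Radiated: εσ·A_surf·T⁴ with A_surf = 4πr² = 34.63 m².
T⁴ = 911.9/(0.49·5.67×10⁻⁸·34.63) = 9.478×10⁸ K⁴.

T ≈ 175 K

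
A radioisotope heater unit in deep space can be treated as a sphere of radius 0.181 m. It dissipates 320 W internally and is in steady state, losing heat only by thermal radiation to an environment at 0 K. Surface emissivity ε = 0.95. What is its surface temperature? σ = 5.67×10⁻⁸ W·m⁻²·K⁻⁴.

T ≈ 347 K

Steady state: internal power = radiated power, P = εσA T⁴.
Radiating area A = 4πr² = 0.4117 m².
T⁴ = P/(εσA) = 320/(0.95·5.67×10⁻⁸·0.4117) = 1.443×10¹⁰ K⁴.
T = (1.443×10¹⁰)^(1/4).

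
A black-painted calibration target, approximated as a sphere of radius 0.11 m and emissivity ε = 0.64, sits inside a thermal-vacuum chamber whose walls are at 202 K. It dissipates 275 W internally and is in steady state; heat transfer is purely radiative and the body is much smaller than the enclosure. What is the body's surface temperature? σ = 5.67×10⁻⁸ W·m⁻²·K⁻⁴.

T ≈ 476 K

For a small grey body in a large enclosure, net radiated power = εσA(T⁴ − T_w⁴).
Steady state: P = εσA(T⁴ − T_w⁴) with A = 4πr² = 0.1521 m².
T⁴ = P/(εσA) + T_w⁴ = 275/(0.64·5.67×10⁻⁸·0.1521) + (202)⁴
    = 4.984×10¹⁰ + 1.665×10⁹ = 5.150×10¹⁰ K⁴.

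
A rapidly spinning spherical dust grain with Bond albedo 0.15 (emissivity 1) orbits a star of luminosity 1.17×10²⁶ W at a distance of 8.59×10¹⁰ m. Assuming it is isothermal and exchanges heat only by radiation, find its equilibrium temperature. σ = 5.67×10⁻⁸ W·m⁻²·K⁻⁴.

First find the stellar flux at distance d: S = L/(4πd²) = 1.17×10²⁶/(4π·(8.59×10¹⁰)²) = 1262 W/m².
For an isothermal sphere, absorbed (1−a)S·πr² = emitted σ·4πr²·T⁴, so T⁴ = (1−a)S/(4σ).
T⁴ = 0.850·1262/(4·5.67×10⁻⁸) = 4.729×10⁹ K⁴.

T ≈ 262 K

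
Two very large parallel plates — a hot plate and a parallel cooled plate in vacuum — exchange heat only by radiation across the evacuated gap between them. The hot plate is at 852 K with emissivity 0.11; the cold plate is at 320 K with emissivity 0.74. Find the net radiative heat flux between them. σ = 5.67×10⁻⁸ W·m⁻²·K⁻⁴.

q ≈ 3100 W/m²

For two infinite grey parallel plates, q = σ(T₁⁴ − T₂⁴)/(1/ε₁ + 1/ε₂ − 1).
T₁⁴ − T₂⁴ = 5.269×10¹¹ − 1.049×10¹⁰ = 5.165×10¹¹ K⁴.
1/ε₁ + 1/ε₂ − 1 = 9.091 + 1.351 − 1 = 9.442.
q = 5.67×10⁻⁸ × 5.165×10¹¹ / 9.442.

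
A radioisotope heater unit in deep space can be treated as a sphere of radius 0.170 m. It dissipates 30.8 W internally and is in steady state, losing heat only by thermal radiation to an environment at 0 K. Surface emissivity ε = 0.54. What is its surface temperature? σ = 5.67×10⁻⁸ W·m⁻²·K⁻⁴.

T ≈ 229 K

Steady state: internal power = radiated power, P = εσA T⁴.
Radiating area A = 4πr² = 0.3632 m².
T⁴ = P/(εσA) = 30.8/(0.54·5.67×10⁻⁸·0.3632) = 2.770×10⁹ K⁴.
T = (2.770×10⁹)^(1/4).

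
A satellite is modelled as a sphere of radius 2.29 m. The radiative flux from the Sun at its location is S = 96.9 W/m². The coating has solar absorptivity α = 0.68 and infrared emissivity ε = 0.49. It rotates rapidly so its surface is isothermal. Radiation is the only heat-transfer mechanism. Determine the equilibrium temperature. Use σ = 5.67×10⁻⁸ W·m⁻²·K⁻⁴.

T ≈ 156 K

At equilibrium, absorbed power = emitted power.
Absorbing cross-section = πr² = 16.47 m²; emitting surface = 4πr² = 65.90 m² (ratio 4).
αS·A_cross = εσ·A_surf·T⁴  ⇒  T⁴ = αS/(ε·4σ).
T⁴ = 0.680·96.9/(0.49·4·5.67×10⁻⁸) = 5.929×10⁸ K⁴.
T = (5.929×10⁸)^(1/4).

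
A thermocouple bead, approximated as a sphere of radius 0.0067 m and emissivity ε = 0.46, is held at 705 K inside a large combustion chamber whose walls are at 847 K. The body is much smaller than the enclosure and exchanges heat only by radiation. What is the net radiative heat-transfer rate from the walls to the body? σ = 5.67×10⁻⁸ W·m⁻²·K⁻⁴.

P_net ≈ 3.94 W

For a small grey body in a large enclosure: P_net = εσA(T_body⁴ − T_wall⁴).
A = 4πr² = 5.641×10⁻⁴ m²; T_body⁴ − T_wall⁴ = 2.470×10¹¹ − 5.147×10¹¹ = -2.676×10¹¹ K⁴.
|P_net| = 0.46·5.67×10⁻⁸·5.641×10⁻⁴·2.676×10¹¹.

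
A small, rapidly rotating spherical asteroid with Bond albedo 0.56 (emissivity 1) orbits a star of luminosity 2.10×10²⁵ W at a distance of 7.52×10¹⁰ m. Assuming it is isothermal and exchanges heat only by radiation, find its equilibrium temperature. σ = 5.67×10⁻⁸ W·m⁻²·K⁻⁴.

First find the stellar flux at distance d: S = L/(4πd²) = 2.10×10²⁵/(4π·(7.52×10¹⁰)²) = 295.5 W/m².
For an isothermal sphere, absorbed (1−a)S·πr² = emitted σ·4πr²·T⁴, so T⁴ = (1−a)S/(4σ).
T⁴ = 0.440·295.5/(4·5.67×10⁻⁸) = 5.733×10⁸ K⁴.

T ≈ 155 K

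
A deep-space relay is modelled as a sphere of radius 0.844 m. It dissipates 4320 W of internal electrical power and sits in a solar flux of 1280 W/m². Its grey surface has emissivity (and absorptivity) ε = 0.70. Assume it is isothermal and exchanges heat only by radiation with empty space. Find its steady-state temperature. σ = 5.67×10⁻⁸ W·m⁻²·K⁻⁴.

T ≈ 365 K

At steady state, absorbed solar power + internal power = radiated power.
Absorbed: α·S·A_cross = 0.70·1280·2.238 = 2005 W (cross-section πr²).
Total input = 2005 + 4320 = 6325 W.
Radiated: εσ·A_surf·T⁴ with A_surf = 4πr² = 8.951 m².
T⁴ = 6325/(0.70·5.67×10⁻⁸·8.951) = 1.780×10¹⁰ K⁴.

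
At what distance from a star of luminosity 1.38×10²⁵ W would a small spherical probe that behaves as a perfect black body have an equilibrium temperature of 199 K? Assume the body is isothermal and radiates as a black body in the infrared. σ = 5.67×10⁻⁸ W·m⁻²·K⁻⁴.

d ≈ 5.56×10¹⁰ m

For an isothermal black-emitting sphere, (1−a)S·πr² = σ·4πr²·T⁴ ⇒ S = 4σT⁴/(1−a).
S = 4·5.67×10⁻⁸·(199)⁴/1.00 = 355.7 W/m².
Flux falls as S = L/(4πd²), so d = √(L/(4πS)) = √(1.38×10²⁵/(4π·355.7)).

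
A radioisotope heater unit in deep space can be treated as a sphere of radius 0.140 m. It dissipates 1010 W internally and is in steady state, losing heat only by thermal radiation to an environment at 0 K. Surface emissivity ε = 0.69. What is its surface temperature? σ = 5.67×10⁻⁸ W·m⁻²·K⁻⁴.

Steady state: internal power = radiated power, P = εσA T⁴.
Radiating area A = 4πr² = 0.2463 m².
T⁴ = P/(εσA) = 1010/(0.69·5.67×10⁻⁸·0.2463) = 1.048×10¹¹ K⁴.
T = (1.048×10¹¹)^(1/4).

T ≈ 569 K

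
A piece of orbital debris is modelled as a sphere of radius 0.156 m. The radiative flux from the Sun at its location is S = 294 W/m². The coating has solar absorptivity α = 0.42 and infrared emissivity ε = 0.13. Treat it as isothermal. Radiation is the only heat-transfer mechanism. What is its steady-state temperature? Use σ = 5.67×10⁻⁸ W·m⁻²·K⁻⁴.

T ≈ 254 K

At equilibrium, absorbed power = emitted power.
Absorbing cross-section = πr² = 0.07645 m²; emitting surface = 4πr² = 0.3058 m² (ratio 4).
αS·A_cross = εσ·A_surf·T⁴  ⇒  T⁴ = αS/(ε·4σ).
T⁴ = 0.420·294/(0.13·4·5.67×10⁻⁸) = 4.188×10⁹ K⁴.
T = (4.188×10⁹)^(1/4).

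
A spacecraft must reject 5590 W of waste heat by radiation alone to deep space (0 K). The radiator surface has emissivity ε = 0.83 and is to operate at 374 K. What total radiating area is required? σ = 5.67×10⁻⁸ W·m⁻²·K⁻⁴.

P = εσA T⁴ ⇒ A = P/(εσT⁴).
T⁴ = 1.957×10¹⁰ K⁴.
A = 5590/(0.83 × 5.67×10⁻⁸ × 1.957×10¹⁰).

A ≈ 6.07 m²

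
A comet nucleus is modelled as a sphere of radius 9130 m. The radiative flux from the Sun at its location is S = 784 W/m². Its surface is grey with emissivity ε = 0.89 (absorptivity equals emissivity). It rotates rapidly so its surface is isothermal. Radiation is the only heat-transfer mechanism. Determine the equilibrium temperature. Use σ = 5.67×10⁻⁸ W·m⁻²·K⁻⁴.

T ≈ 242 K

At equilibrium, absorbed power = emitted power.
Absorbing cross-section = πr² = 2.619×10⁸ m²; emitting surface = 4πr² = 1.047×10⁹ m² (ratio 4).
εS·A_cross = εσ·A_surf·T⁴  ⇒  T⁴ = S/(4σ)   (ε cancels).
T⁴ = 784/(4·5.67×10⁻⁸) = 3.457×10⁹ K⁴.
T = (3.457×10⁹)^(1/4).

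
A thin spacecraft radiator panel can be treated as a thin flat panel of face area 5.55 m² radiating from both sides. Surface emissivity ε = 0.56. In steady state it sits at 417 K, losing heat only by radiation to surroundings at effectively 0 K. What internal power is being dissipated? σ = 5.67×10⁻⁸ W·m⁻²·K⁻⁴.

P ≈ 10700 W

Steady state: P = εσA T⁴.
A = 2·5.55 = 11.10 m²; T⁴ = (417)⁴ = 3.024×10¹⁰ K⁴.
P = 0.56 × 5.67×10⁻⁸ × 11.10 × 3.024×10¹⁰.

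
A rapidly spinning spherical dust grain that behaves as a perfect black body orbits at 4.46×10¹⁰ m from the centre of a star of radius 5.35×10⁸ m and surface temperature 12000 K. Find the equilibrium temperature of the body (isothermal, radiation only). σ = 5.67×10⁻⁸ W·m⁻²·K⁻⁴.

The star's surface emits σT_*⁴; at distance d the flux is S = σT_*⁴(R_*/d)².
S = 5.67×10⁻⁸·(12000)⁴·(5.35×10⁸/4.46×10¹⁰)² = 1.692×10⁵ W/m².
For an isothermal sphere T⁴ = (1−a)S/(4σ) = 7.459×10¹¹ K⁴.

T ≈ 929 K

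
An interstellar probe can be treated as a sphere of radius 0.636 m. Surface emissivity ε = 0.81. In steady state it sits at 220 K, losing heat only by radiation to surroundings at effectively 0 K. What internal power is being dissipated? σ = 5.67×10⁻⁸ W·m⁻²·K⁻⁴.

P ≈ 547 W

Steady state: P = εσA T⁴.
A = 4πr² = 5.083 m²; T⁴ = (220)⁴ = 2.343×10⁹ K⁴.
P = 0.81 × 5.67×10⁻⁸ × 5.083 × 2.343×10⁹.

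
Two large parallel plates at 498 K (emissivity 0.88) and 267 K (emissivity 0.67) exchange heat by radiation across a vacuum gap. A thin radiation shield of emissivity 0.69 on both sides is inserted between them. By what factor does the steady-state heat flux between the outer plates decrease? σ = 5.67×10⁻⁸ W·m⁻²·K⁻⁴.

Without shield: q₀ = σΔ(T⁴)/(1/ε₁+1/ε₂−1) with denominator 1.629.
With shield the two gaps are in series; the resistances add: (1/ε₁+1/ε_s−1)+(1/ε_s+1/ε₂−1) = 1.586+1.942 = 3.527.
Heat-flux ratio q₀/q = 3.527/1.629.

factor ≈ 2.17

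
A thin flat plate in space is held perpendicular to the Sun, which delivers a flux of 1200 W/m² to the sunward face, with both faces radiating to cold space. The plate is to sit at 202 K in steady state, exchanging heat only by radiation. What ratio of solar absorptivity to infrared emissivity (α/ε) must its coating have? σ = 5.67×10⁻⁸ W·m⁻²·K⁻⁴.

α/ε ≈ 0.157

Balance: αS·A = εσ·2A·T⁴ ⇒ α/ε = 2σT⁴/S.
α/ε = 2·5.67×10⁻⁸·(202)⁴/1200 = 2·5.67×10⁻⁸·1.665×10⁹/1200.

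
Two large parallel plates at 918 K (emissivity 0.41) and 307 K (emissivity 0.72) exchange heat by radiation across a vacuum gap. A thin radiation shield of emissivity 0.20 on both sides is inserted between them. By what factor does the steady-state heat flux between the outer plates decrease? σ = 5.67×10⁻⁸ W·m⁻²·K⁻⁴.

Without shield: q₀ = σΔ(T⁴)/(1/ε₁+1/ε₂−1) with denominator 2.828.
With shield the two gaps are in series; the resistances add: (1/ε₁+1/ε_s−1)+(1/ε_s+1/ε₂−1) = 6.439+5.389 = 11.83.
Heat-flux ratio q₀/q = 11.83/2.828.

factor ≈ 4.18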